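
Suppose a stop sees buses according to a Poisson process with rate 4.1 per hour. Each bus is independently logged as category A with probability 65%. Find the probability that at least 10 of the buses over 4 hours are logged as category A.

0.6215

Thinning: the buses that are logged as category A themselves form a Poisson process with rate 0.65 × 4.1 = 2.665 per hour.
Over the interval, μ = 2.665 × 4 = 10.66 (4 hours).
P(N ≥ 10) = 1 − P(N ≤ 9) ≈ 0.6215.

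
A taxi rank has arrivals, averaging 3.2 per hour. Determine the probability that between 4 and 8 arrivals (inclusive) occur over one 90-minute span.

Over the interval, μ = 3.2 × 1.5 = 4.8 (a 90-minute span = 1.5 hours).
P(4 ≤ N ≤ 8) = Σ_{j=4}^{8} e^(−4.8) · 4.8^j/j! ≈ 0.6500.

0.6500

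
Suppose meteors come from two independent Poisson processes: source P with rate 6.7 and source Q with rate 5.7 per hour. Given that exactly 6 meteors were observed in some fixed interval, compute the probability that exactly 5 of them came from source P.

0.1270

Given the total, each event is independently from source P with probability p = λ_P/(λ_P+λ_Q) = 6.7/12.4 ≈ 0.5403.
So K ~ Binomial(6, 6.7/12.4): P(K = 5) = C(6,5) · (6.7/12.4)^5 · (5.7/12.4)^1 ≈ 0.1270.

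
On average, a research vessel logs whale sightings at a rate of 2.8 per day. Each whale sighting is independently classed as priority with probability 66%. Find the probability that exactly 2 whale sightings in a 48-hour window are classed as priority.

0.1695

Thinning: the whale sightings that are classed as priority themselves form a Poisson process with rate 0.66 × 2.8 = 1.848 per day.
Over the interval, μ = 1.848 × 2 = 3.696 (a 48-hour window = 2 days).
P(N = 2) = e^(−3.696) · 3.696^2/2! ≈ 0.1695.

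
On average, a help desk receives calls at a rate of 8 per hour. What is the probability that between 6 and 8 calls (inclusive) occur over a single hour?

With mean μ = 8 per hour,
P(6 ≤ N ≤ 8) = Σ_{j=6}^{8} e^(−8) · 8^j/j! ≈ 0.4013.

0.4013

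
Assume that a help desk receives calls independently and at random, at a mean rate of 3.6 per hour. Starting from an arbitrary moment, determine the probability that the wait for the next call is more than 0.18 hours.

The wait for the next event is exponential with rate λ = 3.6 per hour.
P(T > 0.18) = e^(−λt) = e^(−3.6 × 0.18) = e^(−0.648) ≈ 0.5231.

0.5231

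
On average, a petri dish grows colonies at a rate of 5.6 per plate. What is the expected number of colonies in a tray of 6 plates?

33.6

E[N] = λt = 5.6 × 6 = 33.6 (a tray of 6 plates = 6 plates).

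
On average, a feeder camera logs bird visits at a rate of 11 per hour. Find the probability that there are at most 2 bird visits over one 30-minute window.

Over the interval, μ = 11 × 0.5 = 5.5 (a 30-minute window = 0.5 hours).
P(N ≤ 2) = Σ_{j=0}^{2} e^(−μ) μ^j/j! ≈ 0.0884.

0.0884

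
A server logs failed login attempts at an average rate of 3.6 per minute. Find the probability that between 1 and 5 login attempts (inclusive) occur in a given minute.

With mean μ = 3.6 per minute,
P(1 ≤ N ≤ 5) = Σ_{j=1}^{5} e^(−3.6) · 3.6^j/j! ≈ 0.8168.

0.8168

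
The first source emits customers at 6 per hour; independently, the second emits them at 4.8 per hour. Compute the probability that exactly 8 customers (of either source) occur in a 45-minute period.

Independent Poisson processes superpose: combined rate λ = 6 + 4.8 = 10.8 per hour.
Over the interval, μ = 10.8 × 0.75 = 8.1 (a 45-minute period = 0.75 hours).
P(N = 8) = e^(−8.1) · 8.1^8/8! ≈ 0.1395.

0.1395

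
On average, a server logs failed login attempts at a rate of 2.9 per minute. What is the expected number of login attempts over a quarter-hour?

E[N] = λt = 2.9 × 15 = 43.5 (a quarter-hour = 15 minutes).

43.5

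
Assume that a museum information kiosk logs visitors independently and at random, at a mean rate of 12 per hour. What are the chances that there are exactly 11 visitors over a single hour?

0.1144

With mean μ = 12 per hour,
P(N = 11) = e^(−μ) μ^11/11! = e^(−12) · 12^11/39916800 ≈ 0.1144.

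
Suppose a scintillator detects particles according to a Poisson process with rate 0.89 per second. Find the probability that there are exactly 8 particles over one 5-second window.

0.0445

Over the interval, μ = 0.89 × 5 = 4.45 (a 5-second window = 5 seconds).
P(N = 8) = e^(−μ) μ^8/8! = e^(−4.45) · 4.45^8/40320 ≈ 0.0445.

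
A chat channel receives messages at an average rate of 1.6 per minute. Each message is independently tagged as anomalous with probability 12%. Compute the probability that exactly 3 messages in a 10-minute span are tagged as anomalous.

Thinning: the messages that are tagged as anomalous themselves form a Poisson process with rate 0.12 × 1.6 = 0.192 per minute.
Over the interval, μ = 0.192 × 10 = 1.92 (a 10-minute span = 10 minutes).
P(N = 3) = e^(−1.92) · 1.92^3/3! ≈ 0.1729.

0.1729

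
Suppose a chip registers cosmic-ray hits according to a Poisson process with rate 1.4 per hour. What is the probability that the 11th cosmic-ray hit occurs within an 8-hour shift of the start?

Over the interval, μ = 1.4 × 8 = 11.2 (an 8-hour shift = 8 hours).
The 11th arrival falls in the interval iff at least 11 events occur there: P(S_11 ≤ t) = P(N ≥ 11) = 1 − P(N ≤ 10) ≈ 0.5638.

0.5638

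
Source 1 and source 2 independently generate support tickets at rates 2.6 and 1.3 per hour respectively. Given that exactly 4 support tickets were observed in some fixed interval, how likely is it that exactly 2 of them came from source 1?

0.2963

Given the total, each event is independently from source 1 with probability p = λ_1/(λ_1+λ_2) = 2.6/3.9 ≈ 0.6667.
So K ~ Binomial(4, 2.6/3.9): P(K = 2) = C(4,2) · (2.6/3.9)^2 · (1.3/3.9)^2 ≈ 0.2963.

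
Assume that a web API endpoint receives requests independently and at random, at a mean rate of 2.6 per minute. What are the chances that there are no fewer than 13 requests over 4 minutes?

0.2478

Over the interval, μ = 2.6 × 4 = 10.4 (4 minutes).
P(N ≥ 13) = 1 − P(N ≤ 12) = 1 − Σ_{j=0}^{12} e^(−μ) μ^j/j! ≈ 0.2478.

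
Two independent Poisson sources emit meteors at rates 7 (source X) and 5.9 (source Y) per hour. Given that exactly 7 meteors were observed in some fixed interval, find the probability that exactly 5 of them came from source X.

Given the total, each event is independently from source X with probability p = λ_X/(λ_X+λ_Y) = 7/12.9 ≈ 0.5426.
So K ~ Binomial(7, 7/12.9): P(K = 5) = C(7,5) · (7/12.9)^5 · (5.9/12.9)^2 ≈ 0.2067.

0.2067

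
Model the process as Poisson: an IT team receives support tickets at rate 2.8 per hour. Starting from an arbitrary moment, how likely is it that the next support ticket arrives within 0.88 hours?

Inter-arrival times are exponential with rate λ = 2.8 per hour.
P(T ≤ 0.88) = 1 − e^(−λt) = 1 − e^(−2.8 × 0.88) = 1 − e^(−2.464) ≈ 0.9149.

0.9149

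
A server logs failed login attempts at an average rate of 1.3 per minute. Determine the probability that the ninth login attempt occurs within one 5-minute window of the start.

Over the interval, μ = 1.3 × 5 = 6.5 (a 5-minute window = 5 minutes).
The ninth arrival falls in the interval iff at least 9 events occur there: P(S_9 ≤ t) = P(N ≥ 9) = 1 − P(N ≤ 8) ≈ 0.2084.

0.2084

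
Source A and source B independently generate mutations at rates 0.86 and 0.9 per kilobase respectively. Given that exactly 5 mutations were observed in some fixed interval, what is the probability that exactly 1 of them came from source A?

0.1671

Given the total, each event is independently from source A with probability p = λ_A/(λ_A+λ_B) = 0.86/1.76 ≈ 0.4886.
So K ~ Binomial(5, 0.86/1.76): P(K = 1) = C(5,1) · (0.86/1.76)^1 · (0.9/1.76)^4 ≈ 0.1671.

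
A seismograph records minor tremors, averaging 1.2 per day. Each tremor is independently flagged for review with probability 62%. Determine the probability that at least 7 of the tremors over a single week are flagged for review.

0.2688

Thinning: the tremors that are flagged for review themselves form a Poisson process with rate 0.62 × 1.2 = 0.744 per day.
Over the interval, μ = 0.744 × 7 = 5.208 (a week = 7 days).
P(N ≥ 7) = 1 − P(N ≤ 6) ≈ 0.2688.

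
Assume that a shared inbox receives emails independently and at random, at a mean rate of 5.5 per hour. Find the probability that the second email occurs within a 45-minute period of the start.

Over the interval, μ = 5.5 × 0.75 = 4.125 (a 45-minute period = 0.75 hours).
The second arrival falls in the interval iff at least 2 events occur there: P(S_2 ≤ t) = P(N ≥ 2) = 1 − P(N ≤ 1) ≈ 0.9172.

0.9172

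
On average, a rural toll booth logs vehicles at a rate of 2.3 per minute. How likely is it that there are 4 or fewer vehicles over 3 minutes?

0.1823

Over the interval, μ = 2.3 × 3 = 6.9 (3 minutes).
P(N ≤ 4) = Σ_{j=0}^{4} e^(−μ) μ^j/j! ≈ 0.1823.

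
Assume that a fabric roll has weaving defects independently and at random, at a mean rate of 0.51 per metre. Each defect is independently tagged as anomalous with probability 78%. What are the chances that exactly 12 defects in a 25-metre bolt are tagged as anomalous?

0.0937

Thinning: the defects that are tagged as anomalous themselves form a Poisson process with rate 0.78 × 0.51 = 0.3978 per metre.
Over the interval, μ = 0.3978 × 25 = 9.945 (a 25-metre bolt = 25 metres).
P(N = 12) = e^(−9.945) · 9.945^12/12! ≈ 0.0937.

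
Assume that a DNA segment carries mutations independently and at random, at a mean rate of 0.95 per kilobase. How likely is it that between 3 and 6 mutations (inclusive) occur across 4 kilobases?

0.6402

Over the interval, μ = 0.95 × 4 = 3.8 (4 kilobases).
P(3 ≤ N ≤ 6) = Σ_{j=3}^{6} e^(−3.8) · 3.8^j/j! ≈ 0.6402.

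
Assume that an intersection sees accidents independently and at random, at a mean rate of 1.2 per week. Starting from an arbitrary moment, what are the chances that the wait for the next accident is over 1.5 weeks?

The wait for the next event is exponential with rate λ = 1.2 per week.
P(T > 1.5) = e^(−λt) = e^(−1.2 × 1.5) = e^(−1.8) ≈ 0.1653.

0.1653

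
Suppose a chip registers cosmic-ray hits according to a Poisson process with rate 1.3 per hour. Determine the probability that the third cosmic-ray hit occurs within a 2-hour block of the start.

Over the interval, μ = 1.3 × 2 = 2.6 (a 2-hour block = 2 hours).
The third arrival falls in the interval iff at least 3 events occur there: P(S_3 ≤ t) = P(N ≥ 3) = 1 − P(N ≤ 2) ≈ 0.4816.

0.4816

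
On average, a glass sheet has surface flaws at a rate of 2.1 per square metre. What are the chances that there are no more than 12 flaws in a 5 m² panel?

0.7420

Over the interval, μ = 2.1 × 5 = 10.5 (a 5 m² panel = 5 square metres).
P(N ≤ 12) = Σ_{j=0}^{12} e^(−μ) μ^j/j! ≈ 0.7420.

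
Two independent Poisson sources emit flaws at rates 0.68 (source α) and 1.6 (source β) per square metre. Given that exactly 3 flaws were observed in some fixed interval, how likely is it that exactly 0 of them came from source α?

0.3456

Given the total, each event is independently from source α with probability p = λ_α/(λ_α+λ_β) = 0.68/2.28 ≈ 0.2982.
So K ~ Binomial(3, 0.68/2.28): P(K = 0) = C(3,0) · (0.68/2.28)^0 · (1.6/2.28)^3 ≈ 0.3456.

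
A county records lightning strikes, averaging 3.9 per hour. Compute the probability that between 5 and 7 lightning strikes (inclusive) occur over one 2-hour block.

0.3695

Over the interval, μ = 3.9 × 2 = 7.8 (a 2-hour block = 2 hours).
P(5 ≤ N ≤ 7) = Σ_{j=5}^{7} e^(−7.8) · 7.8^j/j! ≈ 0.3695.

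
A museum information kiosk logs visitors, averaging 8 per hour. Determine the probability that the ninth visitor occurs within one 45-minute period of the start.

Over the interval, μ = 8 × 0.75 = 6 (a 45-minute period = 0.75 hours).
The ninth arrival falls in the interval iff at least 9 events occur there: P(S_9 ≤ t) = P(N ≥ 9) = 1 − P(N ≤ 8) ≈ 0.1528.

0.1528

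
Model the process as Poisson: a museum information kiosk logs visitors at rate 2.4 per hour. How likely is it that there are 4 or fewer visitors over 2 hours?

Over the interval, μ = 2.4 × 2 = 4.8 (2 hours).
P(N ≤ 4) = Σ_{j=0}^{4} e^(−μ) μ^j/j! ≈ 0.4763.

0.4763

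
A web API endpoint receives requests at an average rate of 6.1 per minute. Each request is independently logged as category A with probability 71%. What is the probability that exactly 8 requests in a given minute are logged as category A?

0.0404

Thinning: the requests that are logged as category A themselves form a Poisson process with rate 0.71 × 6.1 = 4.331 per minute.
So μ = 4.331.
P(N = 8) = e^(−4.331) · 4.331^8/8! ≈ 0.0404.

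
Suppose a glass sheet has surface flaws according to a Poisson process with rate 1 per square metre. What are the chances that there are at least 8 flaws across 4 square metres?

Over the interval, μ = 1 × 4 = 4 (4 square metres).
P(N ≥ 8) = 1 − P(N ≤ 7) = 1 − Σ_{j=0}^{7} e^(−μ) μ^j/j! ≈ 0.0511.

0.0511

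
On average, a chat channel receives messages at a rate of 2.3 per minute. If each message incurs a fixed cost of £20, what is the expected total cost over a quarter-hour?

£690

E[N] = 2.3 × 15 = 34.5 (a quarter-hour = 15 minutes); E[cost] = 34.5 × £20 = £690.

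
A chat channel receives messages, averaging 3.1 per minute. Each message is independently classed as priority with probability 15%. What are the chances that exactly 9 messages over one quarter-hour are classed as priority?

0.1007

Thinning: the messages that are classed as priority themselves form a Poisson process with rate 0.15 × 3.1 = 0.465 per minute.
Over the interval, μ = 0.465 × 15 = 6.975 (a quarter-hour = 15 minutes).
P(N = 9) = e^(−6.975) · 6.975^9/9! ≈ 0.1007.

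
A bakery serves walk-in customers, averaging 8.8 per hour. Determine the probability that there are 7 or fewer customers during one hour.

With mean μ = 8.8 per hour,
P(N ≤ 7) = Σ_{j=0}^{7} e^(−μ) μ^j/j! ≈ 0.3478.

0.3478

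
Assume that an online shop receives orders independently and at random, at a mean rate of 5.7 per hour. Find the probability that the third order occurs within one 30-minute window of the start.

0.5424

Over the interval, μ = 5.7 × 0.5 = 2.85 (a 30-minute window = 0.5 hours).
The third arrival falls in the interval iff at least 3 events occur there: P(S_3 ≤ t) = P(N ≥ 3) = 1 − P(N ≤ 2) ≈ 0.5424.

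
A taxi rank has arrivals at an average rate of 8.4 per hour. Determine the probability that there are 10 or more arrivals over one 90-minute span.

0.8061

Over the interval, μ = 8.4 × 1.5 = 12.6 (a 90-minute span = 1.5 hours).
P(N ≥ 10) = 1 − P(N ≤ 9) = 1 − Σ_{j=0}^{9} e^(−μ) μ^j/j! ≈ 0.8061.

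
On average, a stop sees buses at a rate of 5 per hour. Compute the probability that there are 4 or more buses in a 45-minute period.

Over the interval, μ = 5 × 0.75 = 3.75 (a 45-minute period = 0.75 hours).
P(N ≥ 4) = 1 − P(N ≤ 3) = 1 − Σ_{j=0}^{3} e^(−μ) μ^j/j! ≈ 0.5162.

0.5162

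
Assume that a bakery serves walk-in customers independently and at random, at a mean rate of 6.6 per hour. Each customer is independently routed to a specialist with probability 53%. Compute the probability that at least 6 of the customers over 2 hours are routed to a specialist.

Thinning: the customers that are routed to a specialist themselves form a Poisson process with rate 0.53 × 6.6 = 3.498 per hour.
Over the interval, μ = 3.498 × 2 = 6.996 (2 hours).
P(N ≥ 6) = 1 − P(N ≤ 5) ≈ 0.6988.

0.6988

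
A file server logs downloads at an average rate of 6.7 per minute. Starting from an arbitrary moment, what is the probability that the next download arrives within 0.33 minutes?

0.8904

Inter-arrival times are exponential with rate λ = 6.7 per minute.
P(T ≤ 0.33) = 1 − e^(−λt) = 1 − e^(−6.7 × 0.33) = 1 − e^(−2.211) ≈ 0.8904.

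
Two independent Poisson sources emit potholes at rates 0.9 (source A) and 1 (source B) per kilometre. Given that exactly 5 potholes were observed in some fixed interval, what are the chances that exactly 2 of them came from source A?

0.3271

Given the total, each event is independently from source A with probability p = λ_A/(λ_A+λ_B) = 0.9/1.9 ≈ 0.4737.
So K ~ Binomial(5, 0.9/1.9): P(K = 2) = C(5,2) · (0.9/1.9)^2 · (1/1.9)^3 ≈ 0.3271.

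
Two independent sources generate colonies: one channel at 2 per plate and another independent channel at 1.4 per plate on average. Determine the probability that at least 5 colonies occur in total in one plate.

Independent Poisson processes superpose: combined rate λ = 2 + 1.4 = 3.4 per plate.
So μ = 3.4.
P(N ≥ 5) = 1 − P(N ≤ 4) ≈ 0.2558.

0.2558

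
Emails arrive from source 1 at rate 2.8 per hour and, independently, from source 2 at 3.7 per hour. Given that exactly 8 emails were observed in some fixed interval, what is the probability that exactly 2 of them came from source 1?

Given the total, each event is independently from source 1 with probability p = λ_1/(λ_1+λ_2) = 2.8/6.5 ≈ 0.4308.
So K ~ Binomial(8, 2.8/6.5): P(K = 2) = C(8,2) · (2.8/6.5)^2 · (3.7/6.5)^6 ≈ 0.1768.

0.1768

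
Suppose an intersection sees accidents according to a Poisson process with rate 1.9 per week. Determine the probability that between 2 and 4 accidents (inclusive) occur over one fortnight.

0.5605

Over the interval, μ = 1.9 × 2 = 3.8 (a fortnight = 2 weeks).
P(2 ≤ N ≤ 4) = Σ_{j=2}^{4} e^(−3.8) · 3.8^j/j! ≈ 0.5605.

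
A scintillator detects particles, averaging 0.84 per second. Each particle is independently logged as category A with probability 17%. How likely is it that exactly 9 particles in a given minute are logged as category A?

0.1304

Thinning: the particles that are logged as category A themselves form a Poisson process with rate 0.17 × 0.84 = 0.1428 per second.
Over the interval, μ = 0.1428 × 60 = 8.568 (a minute = 60 seconds).
P(N = 9) = e^(−8.568) · 8.568^9/9! ≈ 0.1304.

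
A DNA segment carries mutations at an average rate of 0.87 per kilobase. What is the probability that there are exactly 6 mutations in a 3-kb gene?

Over the interval, μ = 0.87 × 3 = 2.61 (a 3-kb gene = 3 kilobases).
P(N = 6) = e^(−μ) μ^6/6! = e^(−2.61) · 2.61^6/720 ≈ 0.0323.

0.0323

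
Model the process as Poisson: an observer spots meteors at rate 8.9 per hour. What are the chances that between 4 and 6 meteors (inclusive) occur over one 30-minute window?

Over the interval, μ = 8.9 × 0.5 = 4.45 (a 30-minute window = 0.5 hours).
P(4 ≤ N ≤ 6) = Σ_{j=4}^{6} e^(−4.45) · 4.45^j/j! ≈ 0.4866.

0.4866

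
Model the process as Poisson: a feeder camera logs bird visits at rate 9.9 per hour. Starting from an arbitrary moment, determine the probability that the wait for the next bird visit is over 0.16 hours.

The wait for the next event is exponential with rate λ = 9.9 per hour.
P(T > 0.16) = e^(−λt) = e^(−9.9 × 0.16) = e^(−1.584) ≈ 0.2052.

0.2052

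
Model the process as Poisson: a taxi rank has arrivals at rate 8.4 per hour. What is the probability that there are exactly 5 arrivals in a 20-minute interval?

0.0872

Over the interval, μ = 8.4 × 1/3 = 2.8 (a 20-minute interval = 1/3 hours).
P(N = 5) = e^(−μ) μ^5/5! = e^(−2.8) · 2.8^5/120 ≈ 0.0872.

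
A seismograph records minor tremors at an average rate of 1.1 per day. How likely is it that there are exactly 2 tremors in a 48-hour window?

Over the interval, μ = 1.1 × 2 = 2.2 (a 48-hour window = 2 days).
P(N = 2) = e^(−μ) μ^2/2! = e^(−2.2) · 2.2^2/2 ≈ 0.2681.

0.2681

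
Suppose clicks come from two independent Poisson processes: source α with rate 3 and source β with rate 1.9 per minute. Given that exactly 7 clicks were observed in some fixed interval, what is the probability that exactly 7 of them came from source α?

Given the total, each event is independently from source α with probability p = λ_α/(λ_α+λ_β) = 3/4.9 ≈ 0.6122.
So K ~ Binomial(7, 3/4.9): P(K = 7) = C(7,7) · (3/4.9)^7 · (1.9/4.9)^0 ≈ 0.0322.

0.0322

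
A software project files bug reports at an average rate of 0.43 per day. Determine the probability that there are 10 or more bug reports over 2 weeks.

0.0853

Over the interval, μ = 0.43 × 14 = 6.02 (2 weeks = 14 days).
P(N ≥ 10) = 1 − P(N ≤ 9) = 1 − Σ_{j=0}^{9} e^(−μ) μ^j/j! ≈ 0.0853.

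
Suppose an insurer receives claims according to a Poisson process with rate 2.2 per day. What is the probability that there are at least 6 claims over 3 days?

Over the interval, μ = 2.2 × 3 = 6.6 (3 days).
P(N ≥ 6) = 1 − P(N ≤ 5) = 1 − Σ_{j=0}^{5} e^(−μ) μ^j/j! ≈ 0.6453.

0.6453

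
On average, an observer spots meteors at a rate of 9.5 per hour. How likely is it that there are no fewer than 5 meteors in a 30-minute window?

0.5146

Over the interval, μ = 9.5 × 0.5 = 4.75 (a 30-minute window = 0.5 hours).
P(N ≥ 5) = 1 − P(N ≤ 4) = 1 − Σ_{j=0}^{4} e^(−μ) μ^j/j! ≈ 0.5146.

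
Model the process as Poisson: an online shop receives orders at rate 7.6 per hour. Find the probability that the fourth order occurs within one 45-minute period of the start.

Over the interval, μ = 7.6 × 0.75 = 5.7 (a 45-minute period = 0.75 hours).
The fourth arrival falls in the interval iff at least 4 events occur there: P(S_4 ≤ t) = P(N ≥ 4) = 1 − P(N ≤ 3) ≈ 0.8200.

0.8200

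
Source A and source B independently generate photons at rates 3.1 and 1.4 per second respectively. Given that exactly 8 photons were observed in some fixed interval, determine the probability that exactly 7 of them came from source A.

Given the total, each event is independently from source A with probability p = λ_A/(λ_A+λ_B) = 3.1/4.5 ≈ 0.6889.
So K ~ Binomial(8, 3.1/4.5): P(K = 7) = C(8,7) · (3.1/4.5)^7 · (1.4/4.5)^1 ≈ 0.1833.

0.1833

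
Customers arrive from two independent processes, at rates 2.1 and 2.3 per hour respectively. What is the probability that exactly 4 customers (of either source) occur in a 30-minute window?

0.1082

Independent Poisson processes superpose: combined rate λ = 2.1 + 2.3 = 4.4 per hour.
Over the interval, μ = 4.4 × 0.5 = 2.2 (a 30-minute window = 0.5 hours).
P(N = 4) = e^(−2.2) · 2.2^4/4! ≈ 0.1082.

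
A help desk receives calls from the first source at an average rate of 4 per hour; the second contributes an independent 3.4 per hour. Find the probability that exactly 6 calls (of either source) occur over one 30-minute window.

Independent Poisson processes superpose: combined rate λ = 4 + 3.4 = 7.4 per hour.
Over the interval, μ = 7.4 × 0.5 = 3.7 (a 30-minute window = 0.5 hours).
P(N = 6) = e^(−3.7) · 3.7^6/6! ≈ 0.0881.

0.0881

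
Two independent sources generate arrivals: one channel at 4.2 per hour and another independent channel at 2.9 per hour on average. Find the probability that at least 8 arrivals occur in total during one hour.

Independent Poisson processes superpose: combined rate λ = 4.2 + 2.9 = 7.1 per hour.
So μ = 7.1.
P(N ≥ 8) = 1 − P(N ≤ 7) ≈ 0.4162.

0.4162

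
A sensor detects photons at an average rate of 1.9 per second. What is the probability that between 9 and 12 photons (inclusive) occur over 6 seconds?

0.4458

Over the interval, μ = 1.9 × 6 = 11.4 (6 seconds).
P(9 ≤ N ≤ 12) = Σ_{j=9}^{12} e^(−11.4) · 11.4^j/j! ≈ 0.4458.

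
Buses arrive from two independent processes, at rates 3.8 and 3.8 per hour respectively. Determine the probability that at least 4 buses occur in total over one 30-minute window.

0.5265

Independent Poisson processes superpose: combined rate λ = 3.8 + 3.8 = 7.6 per hour.
Over the interval, μ = 7.6 × 0.5 = 3.8 (a 30-minute window = 0.5 hours).
P(N ≥ 4) = 1 − P(N ≤ 3) ≈ 0.5265.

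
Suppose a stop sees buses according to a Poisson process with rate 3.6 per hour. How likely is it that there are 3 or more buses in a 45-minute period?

0.5064

Over the interval, μ = 3.6 × 0.75 = 2.7 (a 45-minute period = 0.75 hours).
P(N ≥ 3) = 1 − P(N ≤ 2) = 1 − Σ_{j=0}^{2} e^(−μ) μ^j/j! ≈ 0.5064.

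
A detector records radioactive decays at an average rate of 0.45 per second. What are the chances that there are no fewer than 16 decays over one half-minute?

0.2822

Over the interval, μ = 0.45 × 30 = 13.5 (a half-minute = 30 seconds).
P(N ≥ 16) = 1 − P(N ≤ 15) = 1 − Σ_{j=0}^{15} e^(−μ) μ^j/j! ≈ 0.2822.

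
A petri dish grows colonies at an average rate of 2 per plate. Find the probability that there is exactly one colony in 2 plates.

0.0733

Over the interval, μ = 2 × 2 = 4 (2 plates).
P(N = 1) = e^(−μ) μ^1/1! = e^(−4) · 4^1/1 ≈ 0.0733.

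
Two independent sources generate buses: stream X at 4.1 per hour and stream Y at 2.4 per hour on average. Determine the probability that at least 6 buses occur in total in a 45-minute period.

Independent Poisson processes superpose: combined rate λ = 4.1 + 2.4 = 6.5 per hour.
Over the interval, μ = 6.5 × 0.75 = 4.875 (a 45-minute period = 0.75 hours).
P(N ≥ 6) = 1 − P(N ≤ 5) ≈ 0.3621.

0.3621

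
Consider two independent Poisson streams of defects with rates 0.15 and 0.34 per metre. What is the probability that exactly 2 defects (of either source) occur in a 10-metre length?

Independent Poisson processes superpose: combined rate λ = 0.15 + 0.34 = 0.49 per metre.
Over the interval, μ = 0.49 × 10 = 4.9 (a 10-metre length = 10 metres).
P(N = 2) = e^(−4.9) · 4.9^2/2! ≈ 0.0894.

0.0894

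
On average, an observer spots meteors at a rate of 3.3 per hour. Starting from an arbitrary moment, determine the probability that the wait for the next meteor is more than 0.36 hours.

The wait for the next event is exponential with rate λ = 3.3 per hour.
P(T > 0.36) = e^(−λt) = e^(−3.3 × 0.36) = e^(−1.188) ≈ 0.3048.

0.3048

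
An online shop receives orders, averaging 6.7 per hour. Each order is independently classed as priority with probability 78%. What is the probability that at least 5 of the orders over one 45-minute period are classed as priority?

0.3554

Thinning: the orders that are classed as priority themselves form a Poisson process with rate 0.78 × 6.7 = 5.226 per hour.
Over the interval, μ = 5.226 × 0.75 = 3.9195 (a 45-minute period = 0.75 hours).
P(N ≥ 5) = 1 − P(N ≤ 4) ≈ 0.3554.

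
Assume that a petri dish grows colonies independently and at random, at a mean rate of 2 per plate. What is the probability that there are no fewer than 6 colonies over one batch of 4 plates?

Over the interval, μ = 2 × 4 = 8 (a batch of 4 plates = 4 plates).
P(N ≥ 6) = 1 − P(N ≤ 5) = 1 − Σ_{j=0}^{5} e^(−μ) μ^j/j! ≈ 0.8088.

0.8088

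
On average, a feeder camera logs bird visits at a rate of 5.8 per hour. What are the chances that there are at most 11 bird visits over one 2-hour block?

0.5080

Over the interval, μ = 5.8 × 2 = 11.6 (a 2-hour block = 2 hours).
P(N ≤ 11) = Σ_{j=0}^{11} e^(−μ) μ^j/j! ≈ 0.5080.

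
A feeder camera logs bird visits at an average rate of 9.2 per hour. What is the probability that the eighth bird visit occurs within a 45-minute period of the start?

Over the interval, μ = 9.2 × 0.75 = 6.9 (a 45-minute period = 0.75 hours).
The eighth arrival falls in the interval iff at least 8 events occur there: P(S_8 ≤ t) = P(N ≥ 8) = 1 − P(N ≤ 7) ≈ 0.3864.

0.3864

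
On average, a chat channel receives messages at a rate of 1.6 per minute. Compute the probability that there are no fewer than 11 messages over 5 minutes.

0.1841

Over the interval, μ = 1.6 × 5 = 8 (5 minutes).
P(N ≥ 11) = 1 − P(N ≤ 10) = 1 − Σ_{j=0}^{10} e^(−μ) μ^j/j! ≈ 0.1841.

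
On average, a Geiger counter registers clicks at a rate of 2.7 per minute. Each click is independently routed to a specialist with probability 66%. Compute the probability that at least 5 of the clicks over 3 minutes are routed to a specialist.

0.6180

Thinning: the clicks that are routed to a specialist themselves form a Poisson process with rate 0.66 × 2.7 = 1.782 per minute.
Over the interval, μ = 1.782 × 3 = 5.346 (3 minutes).
P(N ≥ 5) = 1 − P(N ≤ 4) ≈ 0.6180.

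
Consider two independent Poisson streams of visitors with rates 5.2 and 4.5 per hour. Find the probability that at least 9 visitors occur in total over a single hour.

Independent Poisson processes superpose: combined rate λ = 5.2 + 4.5 = 9.7 per hour.
So μ = 9.7.
P(N ≥ 9) = 1 − P(N ≤ 8) ≈ 0.6324.

0.6324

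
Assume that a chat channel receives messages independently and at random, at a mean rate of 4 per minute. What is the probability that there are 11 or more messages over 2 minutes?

Over the interval, μ = 4 × 2 = 8 (2 minutes).
P(N ≥ 11) = 1 − P(N ≤ 10) = 1 − Σ_{j=0}^{10} e^(−μ) μ^j/j! ≈ 0.1841.

0.1841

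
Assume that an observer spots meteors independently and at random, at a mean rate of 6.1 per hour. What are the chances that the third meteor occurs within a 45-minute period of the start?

0.8347

Over the interval, μ = 6.1 × 0.75 = 4.575 (a 45-minute period = 0.75 hours).
The third arrival falls in the interval iff at least 3 events occur there: P(S_3 ≤ t) = P(N ≥ 3) = 1 − P(N ≤ 2) ≈ 0.8347.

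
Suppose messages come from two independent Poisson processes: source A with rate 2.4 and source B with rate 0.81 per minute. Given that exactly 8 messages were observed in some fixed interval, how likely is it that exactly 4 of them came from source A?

0.0887

Given the total, each event is independently from source A with probability p = λ_A/(λ_A+λ_B) = 2.4/3.21 ≈ 0.7477.
So K ~ Binomial(8, 2.4/3.21): P(K = 4) = C(8,4) · (2.4/3.21)^4 · (0.81/3.21)^4 ≈ 0.0887.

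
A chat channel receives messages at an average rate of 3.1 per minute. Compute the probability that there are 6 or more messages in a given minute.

With mean μ = 3.1 per minute,
P(N ≥ 6) = 1 − P(N ≤ 5) = 1 − Σ_{j=0}^{5} e^(−μ) μ^j/j! ≈ 0.0943.

0.0943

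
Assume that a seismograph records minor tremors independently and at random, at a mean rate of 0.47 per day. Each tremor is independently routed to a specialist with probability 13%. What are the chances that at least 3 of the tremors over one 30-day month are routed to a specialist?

Thinning: the tremors that are routed to a specialist themselves form a Poisson process with rate 0.13 × 0.47 = 0.0611 per day.
Over the interval, μ = 0.0611 × 30 = 1.833 (a 30-day month = 30 days).
P(N ≥ 3) = 1 − P(N ≤ 2) ≈ 0.2782.

0.2782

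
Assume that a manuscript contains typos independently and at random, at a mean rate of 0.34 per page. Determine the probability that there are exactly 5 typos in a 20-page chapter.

Over the interval, μ = 0.34 × 20 = 6.8 (a 20-page chapter = 20 pages).
P(N = 5) = e^(−μ) μ^5/5! = e^(−6.8) · 6.8^5/120 ≈ 0.1349.

0.1349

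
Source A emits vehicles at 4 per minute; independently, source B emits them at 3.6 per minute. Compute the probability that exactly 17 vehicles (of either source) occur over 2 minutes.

Independent Poisson processes superpose: combined rate λ = 4 + 3.6 = 7.6 per minute.
Over the interval, μ = 7.6 × 2 = 15.2 (2 minutes).
P(N = 17) = e^(−15.2) · 15.2^17/17! ≈ 0.0869.

0.0869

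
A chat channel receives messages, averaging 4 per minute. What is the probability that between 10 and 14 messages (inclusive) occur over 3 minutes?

0.5296

Over the interval, μ = 4 × 3 = 12 (3 minutes).
P(10 ≤ N ≤ 14) = Σ_{j=10}^{14} e^(−12) · 12^j/j! ≈ 0.5296.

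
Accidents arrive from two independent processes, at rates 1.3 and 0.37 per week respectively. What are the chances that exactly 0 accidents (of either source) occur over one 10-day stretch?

Independent Poisson processes superpose: combined rate λ = 1.3 + 0.37 = 1.67 per week.
Over the interval, μ = 1.67 × 10/7 ≈ 2.38571 (a 10-day stretch = 10/7 weeks).
P(N = 0) = e^(−2.38571) · 2.38571^0/0! ≈ 0.0920.

0.0920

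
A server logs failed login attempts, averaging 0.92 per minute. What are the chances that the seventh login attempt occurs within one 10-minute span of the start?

0.8108

Over the interval, μ = 0.92 × 10 = 9.2 (a 10-minute span = 10 minutes).
The seventh arrival falls in the interval iff at least 7 events occur there: P(S_7 ≤ t) = P(N ≥ 7) = 1 − P(N ≤ 6) ≈ 0.8108.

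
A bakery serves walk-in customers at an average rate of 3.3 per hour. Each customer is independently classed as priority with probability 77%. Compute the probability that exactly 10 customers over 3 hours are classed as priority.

Thinning: the customers that are classed as priority themselves form a Poisson process with rate 0.77 × 3.3 = 2.541 per hour.
Over the interval, μ = 2.541 × 3 = 7.623 (3 hours).
P(N = 10) = e^(−7.623) · 7.623^10/10! ≈ 0.0893.

0.0893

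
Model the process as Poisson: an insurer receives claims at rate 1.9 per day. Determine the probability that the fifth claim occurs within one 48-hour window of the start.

0.3322

Over the interval, μ = 1.9 × 2 = 3.8 (a 48-hour window = 2 days).
The fifth arrival falls in the interval iff at least 5 events occur there: P(S_5 ≤ t) = P(N ≥ 5) = 1 − P(N ≤ 4) ≈ 0.3322.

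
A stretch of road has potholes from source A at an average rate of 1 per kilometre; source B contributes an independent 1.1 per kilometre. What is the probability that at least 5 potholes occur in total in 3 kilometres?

0.7531

Independent Poisson processes superpose: combined rate λ = 1 + 1.1 = 2.1 per kilometre.
Over the interval, μ = 2.1 × 3 = 6.3 (3 kilometres).
P(N ≥ 5) = 1 − P(N ≤ 4) ≈ 0.7531.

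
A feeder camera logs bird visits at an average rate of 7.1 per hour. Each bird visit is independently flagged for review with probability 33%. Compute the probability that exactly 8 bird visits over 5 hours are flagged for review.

0.0719

Thinning: the bird visits that are flagged for review themselves form a Poisson process with rate 0.33 × 7.1 = 2.343 per hour.
Over the interval, μ = 2.343 × 5 = 11.715 (5 hours).
P(N = 8) = e^(−11.715) · 11.715^8/8! ≈ 0.0719.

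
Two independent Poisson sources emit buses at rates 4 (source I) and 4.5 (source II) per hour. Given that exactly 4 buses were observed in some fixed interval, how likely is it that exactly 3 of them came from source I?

Given the total, each event is independently from source I with probability p = λ_I/(λ_I+λ_II) = 4/8.5 ≈ 0.4706.
So K ~ Binomial(4, 4/8.5): P(K = 3) = C(4,3) · (4/8.5)^3 · (4.5/8.5)^1 ≈ 0.2207.

0.2207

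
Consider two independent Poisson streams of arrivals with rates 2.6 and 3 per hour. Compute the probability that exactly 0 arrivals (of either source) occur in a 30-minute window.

Independent Poisson processes superpose: combined rate λ = 2.6 + 3 = 5.6 per hour.
Over the interval, μ = 5.6 × 0.5 = 2.8 (a 30-minute window = 0.5 hours).
P(N = 0) = e^(−2.8) · 2.8^0/0! ≈ 0.0608.

0.0608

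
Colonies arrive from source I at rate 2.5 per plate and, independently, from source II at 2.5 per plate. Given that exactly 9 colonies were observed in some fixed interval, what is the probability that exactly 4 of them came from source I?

0.2461

Given the total, each event is independently from source I with probability p = λ_I/(λ_I+λ_II) = 2.5/5 = 0.5000.
So K ~ Binomial(9, 2.5/5): P(K = 4) = C(9,4) · (2.5/5)^4 · (2.5/5)^5 ≈ 0.2461.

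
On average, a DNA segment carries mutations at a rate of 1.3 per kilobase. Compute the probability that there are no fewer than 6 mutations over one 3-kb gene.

0.1994

Over the interval, μ = 1.3 × 3 = 3.9 (a 3-kb gene = 3 kilobases).
P(N ≥ 6) = 1 − P(N ≤ 5) = 1 − Σ_{j=0}^{5} e^(−μ) μ^j/j! ≈ 0.1994.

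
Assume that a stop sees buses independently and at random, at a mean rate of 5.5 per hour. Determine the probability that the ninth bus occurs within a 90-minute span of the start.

0.4423

Over the interval, μ = 5.5 × 1.5 = 8.25 (a 90-minute span = 1.5 hours).
The ninth arrival falls in the interval iff at least 9 events occur there: P(S_9 ≤ t) = P(N ≥ 9) = 1 − P(N ≤ 8) ≈ 0.4423.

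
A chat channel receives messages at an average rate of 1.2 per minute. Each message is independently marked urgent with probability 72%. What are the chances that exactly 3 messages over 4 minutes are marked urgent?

Thinning: the messages that are marked urgent themselves form a Poisson process with rate 0.72 × 1.2 = 0.864 per minute.
Over the interval, μ = 0.864 × 4 = 3.456 (4 minutes).
P(N = 3) = e^(−3.456) · 3.456^3/3! ≈ 0.2171.

0.2171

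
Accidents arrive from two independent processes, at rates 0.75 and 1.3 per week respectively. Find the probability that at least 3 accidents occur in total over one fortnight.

0.7762

Independent Poisson processes superpose: combined rate λ = 0.75 + 1.3 = 2.05 per week.
Over the interval, μ = 2.05 × 2 = 4.1 (a fortnight = 2 weeks).
P(N ≥ 3) = 1 − P(N ≤ 2) ≈ 0.7762.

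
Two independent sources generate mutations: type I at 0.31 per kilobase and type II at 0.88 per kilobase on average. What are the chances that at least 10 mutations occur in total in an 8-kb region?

Independent Poisson processes superpose: combined rate λ = 0.31 + 0.88 = 1.19 per kilobase.
Over the interval, μ = 1.19 × 8 = 9.52 (an 8-kb region = 8 kilobases).
P(N ≥ 10) = 1 − P(N ≤ 9) ≈ 0.4808.

0.4808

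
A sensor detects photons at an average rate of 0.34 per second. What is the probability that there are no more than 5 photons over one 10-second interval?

0.8705

Over the interval, μ = 0.34 × 10 = 3.4 (a 10-second interval = 10 seconds).
P(N ≤ 5) = Σ_{j=0}^{5} e^(−μ) μ^j/j! ≈ 0.8705.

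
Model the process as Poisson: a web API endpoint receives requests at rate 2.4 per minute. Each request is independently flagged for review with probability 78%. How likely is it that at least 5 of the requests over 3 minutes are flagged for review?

Thinning: the requests that are flagged for review themselves form a Poisson process with rate 0.78 × 2.4 = 1.872 per minute.
Over the interval, μ = 1.872 × 3 = 5.616 (3 minutes).
P(N ≥ 5) = 1 − P(N ≤ 4) ≈ 0.6603.

0.6603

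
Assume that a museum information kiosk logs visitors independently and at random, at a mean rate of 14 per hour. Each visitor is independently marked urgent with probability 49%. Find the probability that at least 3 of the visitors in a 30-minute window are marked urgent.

Thinning: the visitors that are marked urgent themselves form a Poisson process with rate 0.49 × 14 = 6.86 per hour.
Over the interval, μ = 6.86 × 0.5 = 3.43 (a 30-minute window = 0.5 hours).
P(N ≥ 3) = 1 − P(N ≤ 2) ≈ 0.6660.

0.6660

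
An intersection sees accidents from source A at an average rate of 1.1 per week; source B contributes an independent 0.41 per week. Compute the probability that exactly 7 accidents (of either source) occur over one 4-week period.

Independent Poisson processes superpose: combined rate λ = 1.1 + 0.41 = 1.51 per week.
Over the interval, μ = 1.51 × 4 = 6.04 (a 4-week period = 4 weeks).
P(N = 7) = e^(−6.04) · 6.04^7/7! ≈ 0.1386.

0.1386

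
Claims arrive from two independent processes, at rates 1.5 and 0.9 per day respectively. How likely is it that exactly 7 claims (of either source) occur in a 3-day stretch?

Independent Poisson processes superpose: combined rate λ = 1.5 + 0.9 = 2.4 per day.
Over the interval, μ = 2.4 × 3 = 7.2 (a 3-day stretch = 3 days).
P(N = 7) = e^(−7.2) · 7.2^7/7! ≈ 0.1486.

0.1486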